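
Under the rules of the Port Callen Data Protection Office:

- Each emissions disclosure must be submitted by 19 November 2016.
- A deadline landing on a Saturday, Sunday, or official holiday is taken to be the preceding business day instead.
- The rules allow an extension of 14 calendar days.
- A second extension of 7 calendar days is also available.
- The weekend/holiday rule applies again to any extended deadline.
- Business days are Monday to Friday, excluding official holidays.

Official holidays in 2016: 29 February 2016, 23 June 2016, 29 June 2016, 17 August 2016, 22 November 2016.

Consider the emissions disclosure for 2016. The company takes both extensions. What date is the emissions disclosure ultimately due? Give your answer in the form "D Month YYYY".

The stated deadline is 19 November 2016.
19 November 2016 falls on a Saturday. Rolling to the preceding business day gives 18 November 2016, a Friday.
Applying the 14-calendar-day extension: 18 November 2016 + 14 days = 2 December 2016.
2 December 2016 (Friday) is already a business day.
With the 7-day extension, 2 December 2016 becomes 9 December 2016.
9 December 2016 falls on a Friday, which is a business day, so no adjustment is needed.
Deadline: 9 December 2016.

9 December 2016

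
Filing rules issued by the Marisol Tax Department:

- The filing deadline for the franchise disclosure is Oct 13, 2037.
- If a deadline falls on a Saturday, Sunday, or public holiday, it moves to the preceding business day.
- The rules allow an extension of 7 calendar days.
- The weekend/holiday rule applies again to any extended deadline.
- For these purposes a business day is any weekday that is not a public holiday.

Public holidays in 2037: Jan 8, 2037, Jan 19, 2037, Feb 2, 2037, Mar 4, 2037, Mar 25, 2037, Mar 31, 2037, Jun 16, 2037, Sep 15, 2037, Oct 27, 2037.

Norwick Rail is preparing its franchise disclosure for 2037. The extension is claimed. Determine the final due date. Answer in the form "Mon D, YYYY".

The statutory due date is Oct 13, 2037.
Oct 13, 2037 falls on a Tuesday, which is a business day, so no adjustment is needed.
The 7-calendar-day extension moves the deadline from Oct 13, 2037 to Oct 20, 2037.
Oct 20, 2037 falls on a Tuesday, which is a business day, so no adjustment is needed.
So the filing is due Oct 20, 2037.

Oct 20, 2037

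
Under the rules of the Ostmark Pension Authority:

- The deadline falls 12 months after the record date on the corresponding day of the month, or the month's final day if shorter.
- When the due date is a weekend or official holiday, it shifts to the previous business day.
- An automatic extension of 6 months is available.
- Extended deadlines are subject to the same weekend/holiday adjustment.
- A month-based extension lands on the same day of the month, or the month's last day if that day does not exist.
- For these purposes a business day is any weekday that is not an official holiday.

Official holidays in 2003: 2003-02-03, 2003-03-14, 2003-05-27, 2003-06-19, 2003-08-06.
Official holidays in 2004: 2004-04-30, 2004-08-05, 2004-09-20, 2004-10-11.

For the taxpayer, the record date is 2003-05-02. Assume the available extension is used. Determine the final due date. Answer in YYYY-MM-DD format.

2004-10-29

12 months after 2003-05-02, on the same day of the month, is 2004-05-02.
2004-05-02 is a Sunday; the preceding business day is 2004-04-29 (Thursday).
Applying the 6 months extension: 6 months after 2004-04-29 is 2004-10-29.
2004-10-29 (Friday) is already a business day.
Final deadline: 2004-10-29.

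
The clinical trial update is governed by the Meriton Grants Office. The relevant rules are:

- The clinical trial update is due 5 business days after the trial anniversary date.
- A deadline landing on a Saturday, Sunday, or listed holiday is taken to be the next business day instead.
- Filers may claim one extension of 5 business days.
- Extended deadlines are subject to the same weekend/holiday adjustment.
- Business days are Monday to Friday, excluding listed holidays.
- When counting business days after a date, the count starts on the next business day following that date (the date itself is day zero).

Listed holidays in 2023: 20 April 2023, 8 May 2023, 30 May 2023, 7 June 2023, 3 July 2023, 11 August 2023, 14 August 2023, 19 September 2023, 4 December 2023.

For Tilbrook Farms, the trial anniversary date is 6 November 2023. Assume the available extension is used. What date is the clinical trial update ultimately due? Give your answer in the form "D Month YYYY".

20 November 2023

Counting 5 business days after 6 November 2023 (skipping weekends and listed holidays) reaches 13 November 2023.
13 November 2023 falls on a Monday, which is a business day, so no adjustment is needed.
Counting 5 further business days from 13 November 2023 reaches 20 November 2023.
20 November 2023 falls on a Monday, which is a business day, so no adjustment is needed.
Final deadline: 20 November 2023.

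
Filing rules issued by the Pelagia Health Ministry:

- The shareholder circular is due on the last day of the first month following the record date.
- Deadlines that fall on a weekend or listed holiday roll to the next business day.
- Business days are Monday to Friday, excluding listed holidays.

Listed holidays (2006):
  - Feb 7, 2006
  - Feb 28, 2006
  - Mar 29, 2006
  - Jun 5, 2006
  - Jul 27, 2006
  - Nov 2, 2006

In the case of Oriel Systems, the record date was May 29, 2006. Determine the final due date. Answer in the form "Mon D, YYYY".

Jun 30, 2006

The first month after May 29, 2006 is June 2006, whose last day is Jun 30, 2006.
Jun 30, 2006 falls on a Friday, which is a business day, so no adjustment is needed.
The final due date is Jun 30, 2006.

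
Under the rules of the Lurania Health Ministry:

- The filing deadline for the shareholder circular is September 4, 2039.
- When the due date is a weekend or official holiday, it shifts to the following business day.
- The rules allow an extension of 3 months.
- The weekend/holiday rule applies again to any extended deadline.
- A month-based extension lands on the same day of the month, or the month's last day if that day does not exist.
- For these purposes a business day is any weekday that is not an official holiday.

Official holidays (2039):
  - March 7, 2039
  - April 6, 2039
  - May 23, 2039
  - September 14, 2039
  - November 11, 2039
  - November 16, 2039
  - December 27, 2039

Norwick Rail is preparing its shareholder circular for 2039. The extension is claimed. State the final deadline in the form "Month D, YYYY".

December 5, 2039

The stated deadline is September 4, 2039.
September 4, 2039 falls on a Sunday. Rolling to the next business day gives September 5, 2039, a Monday.
Applying the 3 months extension: 3 months after September 5, 2039 is December 5, 2039.
December 5, 2039 (Monday) is already a business day.
Deadline: December 5, 2039.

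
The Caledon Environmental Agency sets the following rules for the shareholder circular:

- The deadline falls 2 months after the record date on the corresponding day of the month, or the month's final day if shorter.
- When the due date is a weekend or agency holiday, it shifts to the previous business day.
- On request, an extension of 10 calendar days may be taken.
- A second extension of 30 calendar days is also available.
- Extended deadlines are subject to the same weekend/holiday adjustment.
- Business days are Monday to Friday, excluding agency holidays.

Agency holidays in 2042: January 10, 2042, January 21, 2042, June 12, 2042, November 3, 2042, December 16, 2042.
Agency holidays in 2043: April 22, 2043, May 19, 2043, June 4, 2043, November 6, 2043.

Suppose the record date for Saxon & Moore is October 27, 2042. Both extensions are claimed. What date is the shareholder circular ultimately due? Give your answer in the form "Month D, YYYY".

2 months after October 27, 2042, on the same day of the month, is December 27, 2042.
December 27, 2042 is a Saturday, so it moves to the preceding business day, December 26, 2042 (Friday).
The 10-calendar-day extension moves the deadline from December 26, 2042 to January 5, 2043.
January 5, 2043 (Monday) is already a business day.
Applying the 30-calendar-day extension: January 5, 2043 + 30 days = February 4, 2043.
February 4, 2043 is a Wednesday and not a listed holiday, so it stands.
Final deadline: February 4, 2043.

February 4, 2043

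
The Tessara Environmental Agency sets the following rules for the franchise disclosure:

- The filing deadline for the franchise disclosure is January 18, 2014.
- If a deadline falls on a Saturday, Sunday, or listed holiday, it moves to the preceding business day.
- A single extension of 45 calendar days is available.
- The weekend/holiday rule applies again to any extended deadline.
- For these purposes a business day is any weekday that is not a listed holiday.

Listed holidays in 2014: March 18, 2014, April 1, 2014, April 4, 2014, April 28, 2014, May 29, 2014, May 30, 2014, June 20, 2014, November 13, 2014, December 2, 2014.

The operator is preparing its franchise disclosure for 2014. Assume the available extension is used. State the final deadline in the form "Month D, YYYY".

Start from the fixed due date, January 18, 2014.
Because January 18, 2014 is a Saturday, the deadline becomes January 17, 2014 (Friday).
Applying the 45-calendar-day extension: January 17, 2014 + 45 days = March 3, 2014.
March 3, 2014 (Monday) is already a business day.
The final due date is March 3, 2014.

March 3, 2014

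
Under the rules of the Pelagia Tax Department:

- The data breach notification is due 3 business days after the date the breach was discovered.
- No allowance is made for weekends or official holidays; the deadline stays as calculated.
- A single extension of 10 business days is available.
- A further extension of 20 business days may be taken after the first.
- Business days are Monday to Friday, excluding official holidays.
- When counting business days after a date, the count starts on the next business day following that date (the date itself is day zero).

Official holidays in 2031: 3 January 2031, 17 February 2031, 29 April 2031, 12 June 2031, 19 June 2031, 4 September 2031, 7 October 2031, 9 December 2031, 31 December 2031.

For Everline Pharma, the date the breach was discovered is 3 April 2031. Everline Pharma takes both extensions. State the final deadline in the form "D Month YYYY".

3 business days after 3 April 2031, excluding weekends and holidays, is 8 April 2031.
8 April 2031 is a Tuesday; no weekend or holiday adjustment applies.
Applying the 10-business-day extension: 10 business days after 8 April 2031 is 22 April 2031.
22 April 2031 is a Tuesday; no weekend or holiday adjustment applies.
The 20-business-day extension runs from 22 April 2031 to 21 May 2031.
21 May 2031 is a Wednesday; no weekend or holiday adjustment applies.
Deadline: 21 May 2031.

21 May 2031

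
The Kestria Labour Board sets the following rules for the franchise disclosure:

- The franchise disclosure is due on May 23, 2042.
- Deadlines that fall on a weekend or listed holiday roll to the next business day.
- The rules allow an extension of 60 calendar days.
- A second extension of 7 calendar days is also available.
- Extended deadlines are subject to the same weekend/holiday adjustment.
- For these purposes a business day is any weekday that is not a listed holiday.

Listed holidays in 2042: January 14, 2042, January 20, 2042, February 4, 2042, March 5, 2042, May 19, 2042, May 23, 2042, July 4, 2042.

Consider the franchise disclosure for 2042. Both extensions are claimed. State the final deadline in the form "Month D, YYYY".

August 1, 2042

The statutory due date is May 23, 2042.
May 23, 2042 falls on a listed holiday. Rolling to the next business day gives May 26, 2042, a Monday.
With the 60-day extension, May 26, 2042 becomes July 25, 2042.
July 25, 2042 falls on a Friday, which is a business day, so no adjustment is needed.
Add the 7 calendar-day extension to July 25, 2042: August 1, 2042.
August 1, 2042 (Friday) is already a business day.
So the filing is due August 1, 2042.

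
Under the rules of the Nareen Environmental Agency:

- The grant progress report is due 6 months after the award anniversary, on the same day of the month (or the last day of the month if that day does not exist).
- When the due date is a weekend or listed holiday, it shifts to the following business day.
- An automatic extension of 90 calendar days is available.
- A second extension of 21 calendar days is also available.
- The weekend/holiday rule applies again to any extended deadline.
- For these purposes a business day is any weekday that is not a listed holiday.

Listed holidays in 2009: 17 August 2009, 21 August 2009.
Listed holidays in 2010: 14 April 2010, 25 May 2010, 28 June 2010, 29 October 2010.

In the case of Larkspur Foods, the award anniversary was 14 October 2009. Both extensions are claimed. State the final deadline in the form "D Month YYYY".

6 months after 14 October 2009, on the same day of the month, is 14 April 2010.
14 April 2010 is a listed holiday; the next business day is 15 April 2010 (Thursday).
Applying the 90-calendar-day extension: 15 April 2010 + 90 days = 14 July 2010.
14 July 2010 (Wednesday) is already a business day.
The 21-calendar-day extension moves the deadline from 14 July 2010 to 4 August 2010.
Since 4 August 2010 is a Wednesday and not a holiday, the date is unchanged.
Final deadline: 4 August 2010.

4 August 2010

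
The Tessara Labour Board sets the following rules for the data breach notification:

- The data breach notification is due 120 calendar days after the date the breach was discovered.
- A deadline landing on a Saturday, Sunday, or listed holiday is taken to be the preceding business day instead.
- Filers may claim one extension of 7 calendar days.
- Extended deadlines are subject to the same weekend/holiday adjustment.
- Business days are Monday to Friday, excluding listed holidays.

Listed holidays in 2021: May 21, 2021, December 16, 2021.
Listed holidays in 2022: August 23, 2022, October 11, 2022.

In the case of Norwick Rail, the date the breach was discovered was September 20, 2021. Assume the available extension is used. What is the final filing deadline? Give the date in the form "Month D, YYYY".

January 25, 2022

Trigger date September 20, 2021 + 120 calendar days = January 18, 2022.
January 18, 2022 (Tuesday) is already a business day.
The 7-calendar-day extension moves the deadline from January 18, 2022 to January 25, 2022.
January 25, 2022 is a Tuesday and not a listed holiday, so it stands.
So the filing is due January 25, 2022.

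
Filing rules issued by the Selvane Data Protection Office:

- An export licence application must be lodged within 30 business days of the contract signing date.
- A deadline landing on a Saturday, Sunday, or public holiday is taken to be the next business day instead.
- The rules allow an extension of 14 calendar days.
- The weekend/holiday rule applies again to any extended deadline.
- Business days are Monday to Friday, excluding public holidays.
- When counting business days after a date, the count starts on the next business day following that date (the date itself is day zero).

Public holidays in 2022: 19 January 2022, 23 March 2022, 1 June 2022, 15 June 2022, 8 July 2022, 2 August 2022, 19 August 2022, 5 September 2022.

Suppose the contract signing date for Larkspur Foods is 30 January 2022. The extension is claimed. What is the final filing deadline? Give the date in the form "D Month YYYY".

25 March 2022

Starting the day after 30 January 2022 and counting 30 business days lands on 11 March 2022.
11 March 2022 falls on a Friday, which is a business day, so no adjustment is needed.
With the 14-day extension, 11 March 2022 becomes 25 March 2022.
25 March 2022 falls on a Friday, which is a business day, so no adjustment is needed.
So the filing is due 25 March 2022.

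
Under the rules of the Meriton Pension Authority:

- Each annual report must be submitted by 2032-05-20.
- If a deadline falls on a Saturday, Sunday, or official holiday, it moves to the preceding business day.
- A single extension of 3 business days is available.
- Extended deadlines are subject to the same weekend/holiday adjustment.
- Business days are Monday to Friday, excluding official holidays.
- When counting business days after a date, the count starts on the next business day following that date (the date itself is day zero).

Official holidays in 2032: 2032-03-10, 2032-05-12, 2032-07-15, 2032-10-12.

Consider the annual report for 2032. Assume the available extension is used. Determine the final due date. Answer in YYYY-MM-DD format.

2032-05-25

Start from the fixed due date, 2032-05-20.
Since 2032-05-20 is a Thursday and not a holiday, the date is unchanged.
Counting 3 further business days from 2032-05-20 reaches 2032-05-25.
2032-05-25 falls on a Tuesday, which is a business day, so no adjustment is needed.
So the filing is due 2032-05-25.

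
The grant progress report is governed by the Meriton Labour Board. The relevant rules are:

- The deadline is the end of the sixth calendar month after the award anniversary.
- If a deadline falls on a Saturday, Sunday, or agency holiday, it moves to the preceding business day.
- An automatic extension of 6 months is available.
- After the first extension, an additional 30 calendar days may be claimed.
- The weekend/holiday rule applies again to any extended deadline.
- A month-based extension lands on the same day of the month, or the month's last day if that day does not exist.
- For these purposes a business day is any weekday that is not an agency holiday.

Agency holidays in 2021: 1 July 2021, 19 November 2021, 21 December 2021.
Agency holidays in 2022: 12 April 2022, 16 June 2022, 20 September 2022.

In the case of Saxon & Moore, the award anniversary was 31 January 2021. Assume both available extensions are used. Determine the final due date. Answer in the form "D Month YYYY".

The sixth month after 31 January 2021 is July 2021, whose last day is 31 July 2021.
31 July 2021 is a Saturday; the preceding business day is 30 July 2021 (Friday).
Add 6 months to 30 July 2021: 30 January 2022.
Because 30 January 2022 is a Sunday, the deadline becomes 28 January 2022 (Friday).
Applying the 30-calendar-day extension: 28 January 2022 + 30 days = 27 February 2022.
27 February 2022 falls on a Sunday. Rolling to the preceding business day gives 25 February 2022, a Friday.
Deadline: 25 February 2022.

25 February 2022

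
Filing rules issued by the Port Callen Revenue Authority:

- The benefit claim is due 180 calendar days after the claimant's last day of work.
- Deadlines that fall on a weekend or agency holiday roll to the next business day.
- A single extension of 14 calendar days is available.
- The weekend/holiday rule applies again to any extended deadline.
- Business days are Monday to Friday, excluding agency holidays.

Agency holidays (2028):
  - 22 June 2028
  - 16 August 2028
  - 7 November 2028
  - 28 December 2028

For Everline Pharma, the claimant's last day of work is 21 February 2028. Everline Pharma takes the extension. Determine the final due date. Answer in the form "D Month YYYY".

4 September 2028

Adding 180 calendar days to 21 February 2028 gives 19 August 2028.
19 August 2028 is a Saturday, so it moves to the next business day, 21 August 2028 (Monday).
Applying the 14-calendar-day extension: 21 August 2028 + 14 days = 4 September 2028.
4 September 2028 is a Monday and not a listed holiday, so it stands.
The final due date is 4 September 2028.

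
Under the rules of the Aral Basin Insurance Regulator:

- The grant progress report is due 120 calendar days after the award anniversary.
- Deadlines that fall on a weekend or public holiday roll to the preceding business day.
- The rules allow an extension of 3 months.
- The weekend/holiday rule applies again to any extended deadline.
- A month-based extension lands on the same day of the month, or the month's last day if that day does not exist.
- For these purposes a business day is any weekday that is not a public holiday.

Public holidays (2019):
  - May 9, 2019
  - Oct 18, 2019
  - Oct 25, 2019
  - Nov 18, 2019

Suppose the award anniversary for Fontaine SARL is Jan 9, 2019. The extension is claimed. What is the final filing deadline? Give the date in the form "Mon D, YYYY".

Adding 120 calendar days to Jan 9, 2019 gives May 9, 2019.
Because May 9, 2019 is a listed holiday, the deadline becomes May 8, 2019 (Wednesday).
Applying the 3 months extension: 3 months after May 8, 2019 is Aug 8, 2019.
Aug 8, 2019 (Thursday) is already a business day.
The final due date is Aug 8, 2019.

Aug 8, 2019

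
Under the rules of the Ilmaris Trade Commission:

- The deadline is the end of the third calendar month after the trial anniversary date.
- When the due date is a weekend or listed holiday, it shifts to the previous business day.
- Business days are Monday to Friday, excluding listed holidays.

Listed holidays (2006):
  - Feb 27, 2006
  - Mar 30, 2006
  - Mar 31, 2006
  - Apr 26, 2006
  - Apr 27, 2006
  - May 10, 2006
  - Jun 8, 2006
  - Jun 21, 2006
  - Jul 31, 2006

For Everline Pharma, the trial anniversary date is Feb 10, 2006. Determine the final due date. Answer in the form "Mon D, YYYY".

May 31, 2006

3 months after Feb 10, 2006 falls in May 2006; the last day of that month is May 31, 2006.
Since May 31, 2006 is a Wednesday and not a holiday, the date is unchanged.
Deadline: May 31, 2006.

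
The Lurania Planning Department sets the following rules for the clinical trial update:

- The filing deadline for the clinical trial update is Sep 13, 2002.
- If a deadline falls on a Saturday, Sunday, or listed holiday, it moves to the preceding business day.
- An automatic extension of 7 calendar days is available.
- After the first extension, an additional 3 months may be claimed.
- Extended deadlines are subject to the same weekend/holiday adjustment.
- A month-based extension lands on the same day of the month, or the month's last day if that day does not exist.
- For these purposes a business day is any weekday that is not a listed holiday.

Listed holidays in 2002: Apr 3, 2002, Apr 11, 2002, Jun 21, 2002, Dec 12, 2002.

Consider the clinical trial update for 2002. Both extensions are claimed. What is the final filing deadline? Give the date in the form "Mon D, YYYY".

Dec 20, 2002

Start from the fixed due date, Sep 13, 2002.
Since Sep 13, 2002 is a Friday and not a holiday, the date is unchanged.
Add the 7 calendar-day extension to Sep 13, 2002: Sep 20, 2002.
Sep 20, 2002 falls on a Friday, which is a business day, so no adjustment is needed.
Add 3 months to Sep 20, 2002: Dec 20, 2002.
Dec 20, 2002 falls on a Friday, which is a business day, so no adjustment is needed.
So the filing is due Dec 20, 2002.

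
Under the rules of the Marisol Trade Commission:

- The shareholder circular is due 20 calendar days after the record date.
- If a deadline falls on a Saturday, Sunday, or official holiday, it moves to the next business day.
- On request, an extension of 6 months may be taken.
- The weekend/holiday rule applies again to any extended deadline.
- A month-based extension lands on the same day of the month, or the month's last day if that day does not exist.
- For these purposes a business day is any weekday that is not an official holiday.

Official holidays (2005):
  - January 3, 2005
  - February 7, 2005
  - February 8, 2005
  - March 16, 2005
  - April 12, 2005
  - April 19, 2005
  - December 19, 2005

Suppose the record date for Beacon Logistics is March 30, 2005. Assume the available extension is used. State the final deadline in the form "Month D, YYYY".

Adding 20 calendar days to March 30, 2005 gives April 19, 2005.
April 19, 2005 is a listed holiday; the next business day is April 20, 2005 (Wednesday).
The 6 months extension carries April 20, 2005 to October 20, 2005.
October 20, 2005 falls on a Thursday, which is a business day, so no adjustment is needed.
So the filing is due October 20, 2005.

October 20, 2005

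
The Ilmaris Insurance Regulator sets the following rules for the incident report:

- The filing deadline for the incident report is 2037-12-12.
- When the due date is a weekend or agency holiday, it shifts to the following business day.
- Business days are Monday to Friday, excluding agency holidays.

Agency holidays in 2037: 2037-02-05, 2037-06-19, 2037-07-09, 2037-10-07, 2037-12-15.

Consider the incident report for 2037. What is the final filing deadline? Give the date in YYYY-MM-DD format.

2037-12-14

The statutory due date is 2037-12-12.
2037-12-12 is a Saturday; the next business day is 2037-12-14 (Monday).
Deadline: 2037-12-14.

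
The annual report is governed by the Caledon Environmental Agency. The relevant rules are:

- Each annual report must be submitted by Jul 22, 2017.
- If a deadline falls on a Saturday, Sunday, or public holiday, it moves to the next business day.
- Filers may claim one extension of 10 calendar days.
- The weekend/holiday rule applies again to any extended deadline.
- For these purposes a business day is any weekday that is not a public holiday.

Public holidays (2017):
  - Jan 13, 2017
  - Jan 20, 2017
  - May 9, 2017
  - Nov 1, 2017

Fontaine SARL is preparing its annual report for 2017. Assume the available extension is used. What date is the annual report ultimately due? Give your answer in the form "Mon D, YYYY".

The statutory due date is Jul 22, 2017.
Jul 22, 2017 falls on a Saturday. Rolling to the next business day gives Jul 24, 2017, a Monday.
Applying the 10-calendar-day extension: Jul 24, 2017 + 10 days = Aug 3, 2017.
Aug 3, 2017 falls on a Thursday, which is a business day, so no adjustment is needed.
So the filing is due Aug 3, 2017.

Aug 3, 2017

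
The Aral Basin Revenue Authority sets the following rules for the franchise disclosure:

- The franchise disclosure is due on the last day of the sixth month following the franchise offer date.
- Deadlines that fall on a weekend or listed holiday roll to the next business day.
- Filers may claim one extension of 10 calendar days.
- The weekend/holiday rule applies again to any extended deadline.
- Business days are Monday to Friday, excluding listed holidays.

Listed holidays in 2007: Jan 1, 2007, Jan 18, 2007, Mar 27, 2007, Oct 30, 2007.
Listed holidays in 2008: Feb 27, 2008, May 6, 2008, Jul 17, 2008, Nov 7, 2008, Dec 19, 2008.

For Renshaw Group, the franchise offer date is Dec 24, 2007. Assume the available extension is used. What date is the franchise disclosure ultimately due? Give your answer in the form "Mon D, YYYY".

Jul 10, 2008

The sixth month after Dec 24, 2007 is June 2008, whose last day is Jun 30, 2008.
Jun 30, 2008 is a Monday and not a listed holiday, so it stands.
The 10-calendar-day extension moves the deadline from Jun 30, 2008 to Jul 10, 2008.
Jul 10, 2008 falls on a Thursday, which is a business day, so no adjustment is needed.
The final due date is Jul 10, 2008.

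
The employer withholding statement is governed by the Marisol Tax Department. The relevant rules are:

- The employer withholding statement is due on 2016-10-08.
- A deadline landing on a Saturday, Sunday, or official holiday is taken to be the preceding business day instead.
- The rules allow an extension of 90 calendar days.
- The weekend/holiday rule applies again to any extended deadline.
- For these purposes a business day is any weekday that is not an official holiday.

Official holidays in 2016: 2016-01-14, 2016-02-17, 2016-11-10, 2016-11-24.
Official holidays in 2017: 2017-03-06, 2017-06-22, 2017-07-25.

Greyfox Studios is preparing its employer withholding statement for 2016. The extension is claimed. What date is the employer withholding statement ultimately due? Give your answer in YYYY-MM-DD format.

2017-01-05

The statutory due date is 2016-10-08.
Because 2016-10-08 is a Saturday, the deadline becomes 2016-10-07 (Friday).
With the 90-day extension, 2016-10-07 becomes 2017-01-05.
Since 2017-01-05 is a Thursday and not a holiday, the date is unchanged.
Deadline: 2017-01-05.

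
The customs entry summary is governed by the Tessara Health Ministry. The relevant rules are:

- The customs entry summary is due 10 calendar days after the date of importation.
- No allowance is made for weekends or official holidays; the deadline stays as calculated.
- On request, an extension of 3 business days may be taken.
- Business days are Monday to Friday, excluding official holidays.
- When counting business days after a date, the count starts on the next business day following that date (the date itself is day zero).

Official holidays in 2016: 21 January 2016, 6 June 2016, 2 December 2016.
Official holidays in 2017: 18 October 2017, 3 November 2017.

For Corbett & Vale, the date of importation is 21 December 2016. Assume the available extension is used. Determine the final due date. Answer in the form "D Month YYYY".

From 21 December 2016, 10 calendar days later is 31 December 2016.
No adjustment is made for weekends or holidays, so 31 December 2016 stands.
Counting 3 further business days from 31 December 2016 reaches 4 January 2017.
4 January 2017 falls on a Wednesday. The rules make no weekend/holiday allowance, so it remains 4 January 2017.
Final deadline: 4 January 2017.

4 January 2017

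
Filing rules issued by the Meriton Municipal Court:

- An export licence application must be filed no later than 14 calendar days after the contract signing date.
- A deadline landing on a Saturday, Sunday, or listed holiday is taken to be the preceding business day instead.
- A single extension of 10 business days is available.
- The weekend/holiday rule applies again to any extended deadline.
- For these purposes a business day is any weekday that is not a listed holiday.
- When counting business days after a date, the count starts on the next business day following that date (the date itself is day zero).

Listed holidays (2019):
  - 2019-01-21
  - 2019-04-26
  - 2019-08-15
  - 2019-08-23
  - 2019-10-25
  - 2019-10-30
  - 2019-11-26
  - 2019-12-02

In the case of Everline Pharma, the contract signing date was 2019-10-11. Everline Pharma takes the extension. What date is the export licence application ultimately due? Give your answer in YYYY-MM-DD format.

Trigger date 2019-10-11 + 14 calendar days = 2019-10-25.
2019-10-25 falls on a listed holiday. Rolling to the preceding business day gives 2019-10-24, a Thursday.
Applying the 10-business-day extension: 10 business days after 2019-10-24 is 2019-11-11.
Since 2019-11-11 is a Monday and not a holiday, the date is unchanged.
The final due date is 2019-11-11.

2019-11-11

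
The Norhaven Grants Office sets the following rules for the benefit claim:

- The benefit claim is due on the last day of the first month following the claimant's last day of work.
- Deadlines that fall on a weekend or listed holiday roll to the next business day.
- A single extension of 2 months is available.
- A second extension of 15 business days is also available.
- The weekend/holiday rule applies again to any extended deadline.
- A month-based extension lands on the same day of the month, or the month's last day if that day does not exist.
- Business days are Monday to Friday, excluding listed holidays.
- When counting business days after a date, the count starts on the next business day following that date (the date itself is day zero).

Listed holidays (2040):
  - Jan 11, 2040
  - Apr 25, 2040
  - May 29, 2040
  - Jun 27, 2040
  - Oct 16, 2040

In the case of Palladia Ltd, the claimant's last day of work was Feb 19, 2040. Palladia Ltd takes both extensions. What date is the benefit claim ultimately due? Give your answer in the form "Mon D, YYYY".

1 month after Feb 19, 2040 falls in March 2040; the last day of that month is Mar 31, 2040.
Because Mar 31, 2040 is a Saturday, the deadline becomes Apr 2, 2040 (Monday).
Add 2 months to Apr 2, 2040: Jun 2, 2040.
Jun 2, 2040 falls on a Saturday. Rolling to the next business day gives Jun 4, 2040, a Monday.
The 15-business-day extension runs from Jun 4, 2040 to Jun 25, 2040.
Since Jun 25, 2040 is a Monday and not a holiday, the date is unchanged.
The final due date is Jun 25, 2040.

Jun 25, 2040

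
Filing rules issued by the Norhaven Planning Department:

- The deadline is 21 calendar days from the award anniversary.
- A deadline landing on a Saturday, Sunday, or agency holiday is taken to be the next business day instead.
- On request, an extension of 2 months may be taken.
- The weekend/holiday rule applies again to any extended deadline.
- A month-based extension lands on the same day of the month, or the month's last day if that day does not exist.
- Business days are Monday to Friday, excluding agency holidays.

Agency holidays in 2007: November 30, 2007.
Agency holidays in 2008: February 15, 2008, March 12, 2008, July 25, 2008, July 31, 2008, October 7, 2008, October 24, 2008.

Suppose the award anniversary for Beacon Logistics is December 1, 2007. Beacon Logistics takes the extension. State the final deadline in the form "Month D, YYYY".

Adding 21 calendar days to December 1, 2007 gives December 22, 2007.
Because December 22, 2007 is a Saturday, the deadline becomes December 24, 2007 (Monday).
Add 2 months to December 24, 2007: February 24, 2008.
February 24, 2008 is a Sunday; the next business day is February 25, 2008 (Monday).
The final due date is February 25, 2008.

February 25, 2008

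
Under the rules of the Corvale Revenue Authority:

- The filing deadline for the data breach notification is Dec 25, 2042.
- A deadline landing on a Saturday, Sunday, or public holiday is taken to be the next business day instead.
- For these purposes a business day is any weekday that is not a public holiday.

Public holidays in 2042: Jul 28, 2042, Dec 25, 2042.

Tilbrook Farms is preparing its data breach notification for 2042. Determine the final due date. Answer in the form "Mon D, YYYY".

Dec 26, 2042

Start from the fixed due date, Dec 25, 2042.
Dec 25, 2042 falls on a listed holiday. Rolling to the next business day gives Dec 26, 2042, a Friday.
The final due date is Dec 26, 2042.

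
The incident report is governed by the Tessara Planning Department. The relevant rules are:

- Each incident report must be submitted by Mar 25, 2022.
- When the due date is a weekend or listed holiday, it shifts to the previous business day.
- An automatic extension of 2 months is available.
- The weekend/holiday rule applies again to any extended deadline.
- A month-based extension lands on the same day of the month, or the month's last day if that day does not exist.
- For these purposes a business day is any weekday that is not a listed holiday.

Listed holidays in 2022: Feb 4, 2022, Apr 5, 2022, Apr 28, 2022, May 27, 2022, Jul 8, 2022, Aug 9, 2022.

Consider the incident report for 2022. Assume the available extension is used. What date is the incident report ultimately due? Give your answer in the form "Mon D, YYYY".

The stated deadline is Mar 25, 2022.
Since Mar 25, 2022 is a Friday and not a holiday, the date is unchanged.
Applying the 2 months extension: 2 months after Mar 25, 2022 is May 25, 2022.
May 25, 2022 falls on a Wednesday, which is a business day, so no adjustment is needed.
The final due date is May 25, 2022.

May 25, 2022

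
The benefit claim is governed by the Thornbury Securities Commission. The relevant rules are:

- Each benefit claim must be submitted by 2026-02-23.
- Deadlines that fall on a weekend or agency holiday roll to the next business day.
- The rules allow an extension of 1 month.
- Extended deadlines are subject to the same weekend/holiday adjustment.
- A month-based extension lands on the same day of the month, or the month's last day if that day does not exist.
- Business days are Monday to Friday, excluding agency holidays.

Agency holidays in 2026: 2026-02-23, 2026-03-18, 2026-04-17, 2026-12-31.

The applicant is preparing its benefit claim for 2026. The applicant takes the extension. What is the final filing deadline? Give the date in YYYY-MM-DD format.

2026-03-24

Start from the fixed due date, 2026-02-23.
2026-02-23 falls on a listed holiday. Rolling to the next business day gives 2026-02-24, a Tuesday.
The 1 month extension carries 2026-02-24 to 2026-03-24.
Since 2026-03-24 is a Tuesday and not a holiday, the date is unchanged.
So the filing is due 2026-03-24.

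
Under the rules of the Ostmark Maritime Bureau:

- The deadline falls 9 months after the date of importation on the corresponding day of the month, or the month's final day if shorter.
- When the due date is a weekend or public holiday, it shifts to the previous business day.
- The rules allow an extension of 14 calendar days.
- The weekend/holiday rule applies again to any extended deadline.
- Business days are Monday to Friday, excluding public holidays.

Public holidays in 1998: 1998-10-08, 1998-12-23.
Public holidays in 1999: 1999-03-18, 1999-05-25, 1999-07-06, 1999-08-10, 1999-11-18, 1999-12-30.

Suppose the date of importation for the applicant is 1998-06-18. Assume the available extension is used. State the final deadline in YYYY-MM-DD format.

1999-03-31

Moving 9 months forward from 1998-06-18 on the corresponding day gives 1999-03-18.
Because 1999-03-18 is a listed holiday, the deadline becomes 1999-03-17 (Wednesday).
Applying the 14-calendar-day extension: 1999-03-17 + 14 days = 1999-03-31.
1999-03-31 falls on a Wednesday, which is a business day, so no adjustment is needed.
Deadline: 1999-03-31.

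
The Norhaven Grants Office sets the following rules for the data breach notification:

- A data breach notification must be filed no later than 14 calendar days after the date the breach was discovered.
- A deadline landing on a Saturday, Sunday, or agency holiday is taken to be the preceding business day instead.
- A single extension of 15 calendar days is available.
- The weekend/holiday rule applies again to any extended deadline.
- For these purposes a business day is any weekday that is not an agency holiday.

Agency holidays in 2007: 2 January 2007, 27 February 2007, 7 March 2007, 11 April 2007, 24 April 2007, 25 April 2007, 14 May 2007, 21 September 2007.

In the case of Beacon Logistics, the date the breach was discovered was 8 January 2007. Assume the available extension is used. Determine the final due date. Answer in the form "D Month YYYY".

Adding 14 calendar days to 8 January 2007 gives 22 January 2007.
22 January 2007 is a Monday and not a listed holiday, so it stands.
Add the 15 calendar-day extension to 22 January 2007: 6 February 2007.
6 February 2007 is a Tuesday and not a listed holiday, so it stands.
So the filing is due 6 February 2007.

6 February 2007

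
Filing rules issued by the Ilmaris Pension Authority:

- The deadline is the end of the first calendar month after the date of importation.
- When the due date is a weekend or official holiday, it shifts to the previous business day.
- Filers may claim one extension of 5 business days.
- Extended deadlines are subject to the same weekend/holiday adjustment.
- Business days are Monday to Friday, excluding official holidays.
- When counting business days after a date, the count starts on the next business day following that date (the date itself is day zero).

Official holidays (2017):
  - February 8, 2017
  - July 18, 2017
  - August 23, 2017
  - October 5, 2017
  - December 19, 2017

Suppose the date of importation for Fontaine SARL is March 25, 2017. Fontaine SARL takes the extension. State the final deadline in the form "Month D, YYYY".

1 month after March 25, 2017 falls in April 2017; the last day of that month is April 30, 2017.
April 30, 2017 falls on a Sunday. Rolling to the preceding business day gives April 28, 2017, a Friday.
Counting 5 further business days from April 28, 2017 reaches May 5, 2017.
May 5, 2017 is a Friday and not a listed holiday, so it stands.
So the filing is due May 5, 2017.

May 5, 2017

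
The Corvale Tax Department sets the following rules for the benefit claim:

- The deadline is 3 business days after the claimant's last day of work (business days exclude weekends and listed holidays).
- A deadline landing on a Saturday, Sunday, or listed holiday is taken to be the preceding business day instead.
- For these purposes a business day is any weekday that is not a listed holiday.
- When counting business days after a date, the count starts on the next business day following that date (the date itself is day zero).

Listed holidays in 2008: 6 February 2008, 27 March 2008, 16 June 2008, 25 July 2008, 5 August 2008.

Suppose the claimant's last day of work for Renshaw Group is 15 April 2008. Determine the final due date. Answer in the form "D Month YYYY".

18 April 2008

Starting the day after 15 April 2008 and counting 3 business days lands on 18 April 2008.
Since 18 April 2008 is a Friday and not a holiday, the date is unchanged.
So the filing is due 18 April 2008.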